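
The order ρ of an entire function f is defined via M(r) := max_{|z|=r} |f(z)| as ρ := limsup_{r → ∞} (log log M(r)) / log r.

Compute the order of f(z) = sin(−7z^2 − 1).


Write sin(w) = (e^{iw} ± e^{−iw})/(2 or 2i), so |sin(w)| ≤ e^{|w|}. With w = −7z^2 − 1, |w| ≤ 7r^2 + 1 on |z|=r, giving M(r) ≤ e^{7r^2 + 1} and ρ ≤ 2. For the lower bound, choose z on |z|=r with -7z^2 purely imaginary of modulus 7r^2; then |sin(−7z^2 − 1)| grows like e^{7r^2}/2, so ρ ≥ 2. Hence ρ = 2.
Therefore ρ = 2.

Order ρ = 2.


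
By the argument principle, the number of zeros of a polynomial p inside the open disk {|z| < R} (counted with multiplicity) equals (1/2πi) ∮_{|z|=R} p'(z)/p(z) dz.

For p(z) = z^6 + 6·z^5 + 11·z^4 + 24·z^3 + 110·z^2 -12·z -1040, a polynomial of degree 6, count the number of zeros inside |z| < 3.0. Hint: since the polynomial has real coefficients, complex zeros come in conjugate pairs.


The zeros of p are: -4, (-3 + 2i), (-3 - 2i), (1 + 3i), (1 - 3i), 2.
Their magnitudes are: 4, 3.606, 3.606, 3.162, 3.162, 2.
Zeros with |z| < R = 3.0: 2.
Count = 1.
By the argument principle, (1/2πi) ∮_{|z|=R} p'(z)/p(z) dz equals exactly this count.

Number of zeros inside |z| < 3.0: 1.


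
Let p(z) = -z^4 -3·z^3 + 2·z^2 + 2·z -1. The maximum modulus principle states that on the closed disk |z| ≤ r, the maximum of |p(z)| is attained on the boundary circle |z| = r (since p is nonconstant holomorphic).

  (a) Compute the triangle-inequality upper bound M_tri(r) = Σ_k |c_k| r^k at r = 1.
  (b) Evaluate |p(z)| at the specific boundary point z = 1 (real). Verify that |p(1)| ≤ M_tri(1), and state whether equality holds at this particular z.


Coefficients: c_0 = -1, c_1 = 2, c_2 = 2, c_3 = -3, c_4 = -1. Radius r = 1.
Part (a). Triangle bound: M_tri(r) = Σ_k |c_k| r^k
  = |-1|·1^0 + |2|·1^1 + |2|·1^2 + |-3|·1^3 + |-1|·1^4
  = 1 + 2 + 2 + 3 + 1 = 9.
This bounds M(r) := max_{|z|=r} |p(z)| from above; equality holds iff all terms c_k z^k can be made to align in phase at a single z on |z|=r.
Part (b). At z = 1 (real, on the circle |z| = r):
  p(1) = (-1)·1^0 + (2)·1^1 + (2)·1^2 + (-3)·1^3 + (-1)·1^4 = -1.
  |p(1)| = 1.
Check: |p(1)| = 1 ≤ 9 = M_tri(1). ✓ Equality does not hold at z = 1 (the coefficients have mixed signs, so the terms do not all align in phase there).

M_tri(1) = 9; |p(1)| = 1; equality at z=1: no.


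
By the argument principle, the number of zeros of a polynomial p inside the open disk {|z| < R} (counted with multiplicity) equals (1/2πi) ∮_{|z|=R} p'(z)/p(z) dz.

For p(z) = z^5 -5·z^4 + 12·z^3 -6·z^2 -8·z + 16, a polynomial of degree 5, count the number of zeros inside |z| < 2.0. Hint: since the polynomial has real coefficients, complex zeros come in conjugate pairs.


The zeros of p are: -1, (2 + 2i), (2 - 2i), (1 + 1i), (1 - 1i).
Their magnitudes are: 1, 2.828, 2.828, 1.414, 1.414.
Zeros with |z| < R = 2.0: -1, (1 + 1i), (1 - 1i).
Count = 3.
By the argument principle, (1/2πi) ∮_{|z|=R} p'(z)/p(z) dz equals exactly this count.

Number of zeros inside |z| < 2.0: 3.


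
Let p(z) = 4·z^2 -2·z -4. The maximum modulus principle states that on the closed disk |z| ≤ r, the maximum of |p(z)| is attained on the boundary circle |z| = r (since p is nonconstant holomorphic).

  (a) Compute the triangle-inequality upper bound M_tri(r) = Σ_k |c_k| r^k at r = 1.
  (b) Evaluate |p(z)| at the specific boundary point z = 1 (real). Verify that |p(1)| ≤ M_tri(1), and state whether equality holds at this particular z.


Coefficients: c_0 = -4, c_1 = -2, c_2 = 4. Radius r = 1.
Part (a). Triangle bound: M_tri(r) = Σ_k |c_k| r^k
  = |-4|·1^0 + |-2|·1^1 + |4|·1^2
  = 4 + 2 + 4 = 10.
This bounds M(r) := max_{|z|=r} |p(z)| from above; equality holds iff all terms c_k z^k can be made to align in phase at a single z on |z|=r.
Part (b). At z = 1 (real, on the circle |z| = r):
  p(1) = (-4)·1^0 + (-2)·1^1 + (4)·1^2 = -2.
  |p(1)| = 2.
Check: |p(1)| = 2 ≤ 10 = M_tri(1). ✓ Equality does not hold at z = 1 (the coefficients have mixed signs, so the terms do not all align in phase there).

M_tri(1) = 10; |p(1)| = 2; equality at z=1: no.


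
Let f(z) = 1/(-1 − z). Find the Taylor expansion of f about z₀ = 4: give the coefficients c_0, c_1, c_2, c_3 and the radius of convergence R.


Let w = z − z₀, so z = z₀ + w.
Then -1 − z = -1 − (z₀ + w) = (-1 − z₀) − w = -5 − w.
f(z) = 1/(-5 − w) = (1/(-5)) · 1/(1 − w/(-5)) = Σ_{n≥0} w^n / (-5)^(n+1).
So c_n = 1/(-5)^(n+1):
  c_0 = 1/(-5)^1 = -1/5.
  c_1 = 1/(-5)^2 = 1/25.
  c_2 = 1/(-5)^3 = -1/125.
  c_3 = 1/(-5)^4 = 1/625.
The series is valid for |w/d| < 1, i.e. |z − z₀| < |d|.
Radius of convergence: R = |-1 − z₀| = |-5| = 5 (distance from z₀ to the singularity z = -1).

c_0 = -1/5, c_1 = 1/25, c_2 = -1/125, c_3 = 1/625; R = 5.


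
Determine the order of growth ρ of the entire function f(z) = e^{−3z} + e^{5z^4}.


Each summand is entire of order 1 and 4 respectively (as in the single-exponential case). The order of a sum is at most the max of the orders, so ρ ≤ 4. For the lower bound: on |z|=r choose arg z so that 5z^4 is real positive; then |e^{5z^4}| = e^{5r^4} while |e^{-3z}| ≤ e^{3r^1} = o(e^{5r^4}). So |f| ≥ e^{5r^4}(1 − o(1)) and ρ ≥ 4. Hence ρ = max(1, 4) = 4.
Therefore ρ = 4.

Order ρ = 4.


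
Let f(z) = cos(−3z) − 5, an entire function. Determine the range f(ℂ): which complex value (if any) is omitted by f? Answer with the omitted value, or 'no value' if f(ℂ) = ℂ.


Little Picard bounds the complement of f(ℂ) to at most one point.
cos is entire and surjective onto ℂ: for every w ∈ ℂ, cos(ζ) = w has a solution ζ ∈ ℂ (e.g., via the complex inverse arccos). With ζ = −3z this gives z = ζ/(-3). Then 1·cos(−3z) takes every value in 1·ℂ = ℂ, and adding -5 is a bijection of ℂ. So f is surjective and omits no value. (Note: only on the real line is cos bounded by [−1, 1].)

Omitted value: no value.


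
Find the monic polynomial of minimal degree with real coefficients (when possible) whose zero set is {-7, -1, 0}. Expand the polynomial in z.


The polynomial is p(z) = ∏_{α ∈ S} (z − α), where S = {-7, -1, 0}.
Expanding the product yields: p(z) = z^3 + 8·z^2 + 7·z.
The resulting polynomial has degree 3 and real coefficients as required.

p(z) = z^3 + 8·z^2 + 7·z.


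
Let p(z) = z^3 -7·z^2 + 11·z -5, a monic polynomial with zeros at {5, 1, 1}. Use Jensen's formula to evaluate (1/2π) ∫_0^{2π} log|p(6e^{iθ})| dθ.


Zeros: 1, 1, 5; r = 6.
Inside |z| < r: 1, 1, 5. Outside (|z| ≥ r): ∅.
p(0) = -5, so log|p(0)| = log(5) = 1.6094.
Apply Jensen: I(r) = log|p(0)| + Σ_k log(r/|z_k|), summed over zeros inside |z| < r.
  log(r/|z_k|) for z_k = 5: log(6/5) = 0.1823
  log(r/|z_k|) for z_k = 1: log(6/1) = 1.7918
  log(r/|z_k|) for z_k = 1: log(6/1) = 1.7918
Sum over inside zeros: 3.7658.
I(r) = log|p(0)| + (inside sum) = 1.6094 + 3.7658 = 5.3753.
Closed form (all zeros inside, monic): I(r) = n·log(r) = 3·log(6) = 5.3753. ✓

I(r) ≈ 5.3753.


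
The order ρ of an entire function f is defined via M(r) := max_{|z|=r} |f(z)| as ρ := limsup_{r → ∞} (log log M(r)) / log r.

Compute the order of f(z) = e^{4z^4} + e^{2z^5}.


Each summand is entire of order 4 and 5 respectively (as in the single-exponential case). The order of a sum is at most the max of the orders, so ρ ≤ 5. For the lower bound: on |z|=r choose arg z so that 2z^5 is real positive; then |e^{2z^5}| = e^{2r^5} while |e^{4z^4}| ≤ e^{4r^4} = o(e^{2r^5}). So |f| ≥ e^{2r^5}(1 − o(1)) and ρ ≥ 5. Hence ρ = max(4, 5) = 5.
Therefore ρ = 5.

Order ρ = 5.


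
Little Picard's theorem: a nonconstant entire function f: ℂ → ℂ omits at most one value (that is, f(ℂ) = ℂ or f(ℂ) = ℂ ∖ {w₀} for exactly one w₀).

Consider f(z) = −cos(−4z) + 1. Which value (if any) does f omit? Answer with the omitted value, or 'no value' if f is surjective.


Little Picard bounds the complement of f(ℂ) to at most one point.
cos is entire and surjective onto ℂ: for every w ∈ ℂ, cos(ζ) = w has a solution ζ ∈ ℂ (e.g., via the complex inverse arccos). With ζ = −4z this gives z = ζ/(-4). Then -1·cos(−4z) takes every value in -1·ℂ = ℂ, and adding 1 is a bijection of ℂ. So f is surjective and omits no value. (Note: only on the real line is cos bounded by [−1, 1].)

Omitted value: no value.


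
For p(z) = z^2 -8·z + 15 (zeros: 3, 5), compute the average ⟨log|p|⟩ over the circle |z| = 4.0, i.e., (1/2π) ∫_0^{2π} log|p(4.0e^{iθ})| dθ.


Zeros: 3, 5; r = 4.0.
Inside |z| < r: 3. Outside (|z| ≥ r): 5.
p(0) = 15, so log|p(0)| = log(15) = 2.7081.
Apply Jensen: I(r) = log|p(0)| + Σ_k log(r/|z_k|), summed over zeros inside |z| < r.
  log(r/|z_k|) for z_k = 3: log(4.0/3) = 0.2877
  Outside zeros (5) contribute nothing to the Jensen sum.
Sum over inside zeros: 0.2877.
I(r) = log|p(0)| + (inside sum) = 2.7081 + 0.2877 = 2.9957.
Note: since some zeros are outside |z| ≤ r, the simplified n·log(r) form does NOT apply — only the inside zeros contribute.

I(r) ≈ 2.9957.


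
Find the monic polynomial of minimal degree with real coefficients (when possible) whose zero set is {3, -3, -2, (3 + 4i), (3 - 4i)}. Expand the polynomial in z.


The polynomial is p(z) = ∏_{α ∈ S} (z − α), where S = {3, -3, -2, (3 + 4i), (3 - 4i)}.
Expanding the product yields: p(z) = z^5 -4·z^4 + 4·z^3 + 86·z^2 -117·z -450.
Note conjugate pairs combine to real quadratics: (z − (3+4i))(z − (3−4i)) = z² − 6z + 25.
The resulting polynomial has degree 5 and real coefficients as required.

p(z) = z^5 -4·z^4 + 4·z^3 + 86·z^2 -117·z -450.


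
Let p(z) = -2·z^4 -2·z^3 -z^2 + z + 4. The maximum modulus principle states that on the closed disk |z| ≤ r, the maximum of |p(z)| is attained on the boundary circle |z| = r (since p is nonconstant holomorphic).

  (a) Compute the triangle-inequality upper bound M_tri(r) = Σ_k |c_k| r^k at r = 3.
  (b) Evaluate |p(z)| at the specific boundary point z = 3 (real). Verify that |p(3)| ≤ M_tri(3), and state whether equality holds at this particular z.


Coefficients: c_0 = 4, c_1 = 1, c_2 = -1, c_3 = -2, c_4 = -2. Radius r = 3.
Part (a). Triangle bound: M_tri(r) = Σ_k |c_k| r^k
  = |4|·3^0 + |1|·3^1 + |-1|·3^2 + |-2|·3^3 + |-2|·3^4
  = 4 + 3 + 9 + 54 + 162 = 232.
This bounds M(r) := max_{|z|=r} |p(z)| from above; equality holds iff all terms c_k z^k can be made to align in phase at a single z on |z|=r.
Part (b). At z = 3 (real, on the circle |z| = r):
  p(3) = (4)·3^0 + (1)·3^1 + (-1)·3^2 + (-2)·3^3 + (-2)·3^4 = -218.
  |p(3)| = 218.
Check: |p(3)| = 218 ≤ 232 = M_tri(3). ✓ Equality does not hold at z = 3 (the coefficients have mixed signs, so the terms do not all align in phase there).

M_tri(3) = 232; |p(3)| = 218; equality at z=3: no.


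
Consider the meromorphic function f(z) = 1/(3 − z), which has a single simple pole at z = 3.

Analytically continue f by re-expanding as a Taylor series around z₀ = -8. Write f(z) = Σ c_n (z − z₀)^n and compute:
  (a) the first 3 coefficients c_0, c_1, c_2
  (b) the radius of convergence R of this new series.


Let w = z − z₀, so z = z₀ + w.
Then 3 − z = 3 − (z₀ + w) = (3 − z₀) − w = 11 − w.
f(z) = 1/(11 − w) = (1/(11)) · 1/(1 − w/(11)) = Σ_{n≥0} w^n / (11)^(n+1).
So c_n = 1/(11)^(n+1):
  c_0 = 1/(11)^1 = 1/11.
  c_1 = 1/(11)^2 = 1/121.
  c_2 = 1/(11)^3 = 1/1331.
The series is valid for |w/d| < 1, i.e. |z − z₀| < |d|.
Radius of convergence: R = |3 − z₀| = |11| = 11 (distance from z₀ to the singularity z = 3).

c_0 = 1/11, c_1 = 1/121, c_2 = 1/1331; R = 11.


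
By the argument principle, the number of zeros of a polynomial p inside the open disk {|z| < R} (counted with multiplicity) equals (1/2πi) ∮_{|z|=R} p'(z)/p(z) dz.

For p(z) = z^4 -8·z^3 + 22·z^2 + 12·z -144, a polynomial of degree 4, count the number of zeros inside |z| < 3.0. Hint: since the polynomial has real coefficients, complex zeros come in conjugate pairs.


The zeros of p are: -2, (3 + 3i), (3 - 3i), 4.
Their magnitudes are: 2, 4.243, 4.243, 4.
Zeros with |z| < R = 3.0: -2.
Count = 1.
By the argument principle, (1/2πi) ∮_{|z|=R} p'(z)/p(z) dz equals exactly this count.

Number of zeros inside |z| < 3.0: 1.


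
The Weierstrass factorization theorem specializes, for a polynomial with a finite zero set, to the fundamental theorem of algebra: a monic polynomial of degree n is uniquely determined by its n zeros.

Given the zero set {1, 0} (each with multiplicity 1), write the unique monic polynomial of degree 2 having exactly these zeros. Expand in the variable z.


The polynomial is p(z) = ∏_{α ∈ S} (z − α), where S = {1, 0}.
Expanding the product yields: p(z) = z^2 -z.
The resulting polynomial has degree 2 and real coefficients as required.

p(z) = z^2 -z.


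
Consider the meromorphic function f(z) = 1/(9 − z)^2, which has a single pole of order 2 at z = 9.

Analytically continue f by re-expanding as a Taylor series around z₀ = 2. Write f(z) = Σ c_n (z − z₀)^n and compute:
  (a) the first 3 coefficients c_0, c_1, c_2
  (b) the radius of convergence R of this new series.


Let w = z − z₀, so z = z₀ + w.
Then 9 − z = 9 − (z₀ + w) = (9 − z₀) − w = 7 − w.
f(z) = 1/(7 − w)^2 = (1/(7)^2) · (1 − w/(7))^{−2}.
By the binomial series (1−u)^{−2} = Σ_{n≥0} C(n+1, 1) u^n for |u|<1, with u = w/(7):
  c_n = C(n+1, 1) / (7)^(n+2).
  c_0 = 1/(7)^2 = 1/49.
  c_1 = 2/(7)^3 = 2/343.
  c_2 = 3/(7)^4 = 3/2401.
The series is valid for |w/d| < 1, i.e. |z − z₀| < |d|.
Radius of convergence: R = |9 − z₀| = |7| = 7 (distance from z₀ to the singularity z = 9).

c_0 = 1/49, c_1 = 2/343, c_2 = 3/2401; R = 7.


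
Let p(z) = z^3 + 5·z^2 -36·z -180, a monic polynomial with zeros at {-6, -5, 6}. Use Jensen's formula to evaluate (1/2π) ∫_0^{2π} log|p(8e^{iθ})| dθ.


Zeros: -6, -5, 6; r = 8.
Inside |z| < r: -6, -5, 6. Outside (|z| ≥ r): ∅.
p(0) = -180, so log|p(0)| = log(180) = 5.1930.
Apply Jensen: I(r) = log|p(0)| + Σ_k log(r/|z_k|), summed over zeros inside |z| < r.
  log(r/|z_k|) for z_k = -6: log(8/6) = 0.2877
  log(r/|z_k|) for z_k = -5: log(8/5) = 0.4700
  log(r/|z_k|) for z_k = 6: log(8/6) = 0.2877
Sum over inside zeros: 1.0454.
I(r) = log|p(0)| + (inside sum) = 5.1930 + 1.0454 = 6.2383.
Closed form (all zeros inside, monic): I(r) = n·log(r) = 3·log(8) = 6.2383. ✓

I(r) ≈ 6.2383.


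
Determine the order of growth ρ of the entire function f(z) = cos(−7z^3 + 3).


Write cos(w) = (e^{iw} ± e^{−iw})/(2 or 2i), so |cos(w)| ≤ e^{|w|}. With w = −7z^3 + 3, |w| ≤ 7r^3 + 3 on |z|=r, giving M(r) ≤ e^{7r^3 + 3} and ρ ≤ 3. For the lower bound, choose z on |z|=r with -7z^3 purely imaginary of modulus 7r^3; then |cos(−7z^3 + 3)| grows like e^{7r^3}/2, so ρ ≥ 3. Hence ρ = 3.
Therefore ρ = 3.

Order ρ = 3.


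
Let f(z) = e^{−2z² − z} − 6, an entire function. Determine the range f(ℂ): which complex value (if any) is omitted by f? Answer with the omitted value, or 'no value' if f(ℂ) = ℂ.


Little Picard bounds the complement of f(ℂ) to at most one point.
The exponent g(z) = −2z² − z is a nonconstant polynomial, hence surjective onto ℂ. So e^{g(z)} takes every value in {e^w : w ∈ ℂ} = ℂ ∖ {0}. Adding -6 shifts the range to ℂ ∖ {-6}. f omits exactly -6.

Omitted value: -6.


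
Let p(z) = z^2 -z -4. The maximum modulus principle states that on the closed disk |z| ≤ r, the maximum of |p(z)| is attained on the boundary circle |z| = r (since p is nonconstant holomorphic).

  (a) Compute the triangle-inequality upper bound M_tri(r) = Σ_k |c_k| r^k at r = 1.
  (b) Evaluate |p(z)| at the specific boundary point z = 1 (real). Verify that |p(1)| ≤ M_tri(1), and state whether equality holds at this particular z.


Coefficients: c_0 = -4, c_1 = -1, c_2 = 1. Radius r = 1.
Part (a). Triangle bound: M_tri(r) = Σ_k |c_k| r^k
  = |-4|·1^0 + |-1|·1^1 + |1|·1^2
  = 4 + 1 + 1 = 6.
This bounds M(r) := max_{|z|=r} |p(z)| from above; equality holds iff all terms c_k z^k can be made to align in phase at a single z on |z|=r.
Part (b). At z = 1 (real, on the circle |z| = r):
  p(1) = (-4)·1^0 + (-1)·1^1 + (1)·1^2 = -4.
  |p(1)| = 4.
Check: |p(1)| = 4 ≤ 6 = M_tri(1). ✓ Equality does not hold at z = 1 (the coefficients have mixed signs, so the terms do not all align in phase there).

M_tri(1) = 6; |p(1)| = 4; equality at z=1: no.


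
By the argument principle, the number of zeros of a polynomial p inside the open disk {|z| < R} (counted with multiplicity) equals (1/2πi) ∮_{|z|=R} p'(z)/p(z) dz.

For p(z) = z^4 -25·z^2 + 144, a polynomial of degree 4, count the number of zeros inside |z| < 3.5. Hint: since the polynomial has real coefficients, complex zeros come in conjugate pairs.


The zeros of p are: 4, 3, -3, -4.
Their magnitudes are: 4, 3, 3, 4.
Zeros with |z| < R = 3.5: 3, -3.
Count = 2.
By the argument principle, (1/2πi) ∮_{|z|=R} p'(z)/p(z) dz equals exactly this count.

Number of zeros inside |z| < 3.5: 2.


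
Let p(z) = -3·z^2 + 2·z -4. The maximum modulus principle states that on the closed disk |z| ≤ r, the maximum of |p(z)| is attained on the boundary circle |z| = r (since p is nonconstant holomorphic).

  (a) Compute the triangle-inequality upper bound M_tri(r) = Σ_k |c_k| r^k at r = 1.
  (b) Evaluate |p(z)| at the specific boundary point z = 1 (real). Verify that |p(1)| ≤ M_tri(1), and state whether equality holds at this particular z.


Coefficients: c_0 = -4, c_1 = 2, c_2 = -3. Radius r = 1.
Part (a). Triangle bound: M_tri(r) = Σ_k |c_k| r^k
  = |-4|·1^0 + |2|·1^1 + |-3|·1^2
  = 4 + 2 + 3 = 9.
This bounds M(r) := max_{|z|=r} |p(z)| from above; equality holds iff all terms c_k z^k can be made to align in phase at a single z on |z|=r.
Part (b). At z = 1 (real, on the circle |z| = r):
  p(1) = (-4)·1^0 + (2)·1^1 + (-3)·1^2 = -5.
  |p(1)| = 5.
Check: |p(1)| = 5 ≤ 9 = M_tri(1). ✓ Equality does not hold at z = 1 (the coefficients have mixed signs, so the terms do not all align in phase there).

M_tri(1) = 9; |p(1)| = 5; equality at z=1: no.


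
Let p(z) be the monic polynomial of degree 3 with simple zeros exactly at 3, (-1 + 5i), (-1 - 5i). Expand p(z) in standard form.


The polynomial is p(z) = ∏_{α ∈ S} (z − α), where S = {3, (-1 + 5i), (-1 - 5i)}.
Expanding the product yields: p(z) = z^3 -z^2 + 20·z -78.
Note conjugate pairs combine to real quadratics: (z − (-1+5i))(z − (-1−5i)) = z² + 2z + 26.
The resulting polynomial has degree 3 and real coefficients as required.

p(z) = z^3 -z^2 + 20·z -78.


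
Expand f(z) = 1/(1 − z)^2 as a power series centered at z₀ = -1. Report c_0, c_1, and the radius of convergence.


Let w = z − z₀, so z = z₀ + w.
Then 1 − z = 1 − (z₀ + w) = (1 − z₀) − w = 2 − w.
f(z) = 1/(2 − w)^2 = (1/(2)^2) · (1 − w/(2))^{−2}.
By the binomial series (1−u)^{−2} = Σ_{n≥0} C(n+1, 1) u^n for |u|<1, with u = w/(2):
  c_n = C(n+1, 1) / (2)^(n+2).
  c_0 = 1/(2)^2 = 1/4.
  c_1 = 2/(2)^3 = 1/4.
The series is valid for |w/d| < 1, i.e. |z − z₀| < |d|.
Radius of convergence: R = |1 − z₀| = |2| = 2 (distance from z₀ to the singularity z = 1).

c_0 = 1/4, c_1 = 1/4; R = 2.


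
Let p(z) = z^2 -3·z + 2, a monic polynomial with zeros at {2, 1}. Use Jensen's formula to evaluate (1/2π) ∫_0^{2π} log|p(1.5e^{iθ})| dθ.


Zeros: 1, 2; r = 1.5.
Inside |z| < r: 1. Outside (|z| ≥ r): 2.
p(0) = 2, so log|p(0)| = log(2) = 0.6931.
Apply Jensen: I(r) = log|p(0)| + Σ_k log(r/|z_k|), summed over zeros inside |z| < r.
  log(r/|z_k|) for z_k = 1: log(1.5/1) = 0.4055
  Outside zeros (2) contribute nothing to the Jensen sum.
Sum over inside zeros: 0.4055.
I(r) = log|p(0)| + (inside sum) = 0.6931 + 0.4055 = 1.0986.
Note: since some zeros are outside |z| ≤ r, the simplified n·log(r) form does NOT apply — only the inside zeros contribute.

I(r) ≈ 1.0986.


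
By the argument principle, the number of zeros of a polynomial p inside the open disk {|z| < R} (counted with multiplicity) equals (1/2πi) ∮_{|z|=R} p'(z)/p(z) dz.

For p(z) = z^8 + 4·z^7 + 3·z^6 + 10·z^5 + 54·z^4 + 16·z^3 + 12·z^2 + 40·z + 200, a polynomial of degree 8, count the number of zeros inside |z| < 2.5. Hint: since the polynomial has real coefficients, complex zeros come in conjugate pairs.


The zeros of p are: (1 + 1i), (1 - 1i), (1 + 2i), (1 - 2i), (-1 + 1i), (-1 - 1i), (-3 + 1i), (-3 - 1i).
Their magnitudes are: 1.414, 1.414, 2.236, 2.236, 1.414, 1.414, 3.162, 3.162.
Zeros with |z| < R = 2.5: (1 + 1i), (1 - 1i), (1 + 2i), (1 - 2i), (-1 + 1i), (-1 - 1i).
Count = 6.
By the argument principle, (1/2πi) ∮_{|z|=R} p'(z)/p(z) dz equals exactly this count.

Number of zeros inside |z| < 2.5: 6.


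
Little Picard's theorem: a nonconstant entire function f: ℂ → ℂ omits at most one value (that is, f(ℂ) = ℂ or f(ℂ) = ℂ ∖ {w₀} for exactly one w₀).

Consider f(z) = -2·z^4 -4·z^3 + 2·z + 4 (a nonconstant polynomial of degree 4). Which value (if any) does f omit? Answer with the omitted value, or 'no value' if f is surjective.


Little Picard bounds the complement of f(ℂ) to at most one point.
For every w ∈ ℂ, the equation p(z) − w = 0 is a nonconstant polynomial in z and hence has at least one root by the fundamental theorem of algebra. So p is surjective onto ℂ, omitting no value.

Omitted value: no value.


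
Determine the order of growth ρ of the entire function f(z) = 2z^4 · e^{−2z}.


M(r) = max_{|z|=r} |2|·|z|^4·|e^{−2z}| = 2·r^4 · e^{2r^1} (the factors attain their maxima compatibly on |z|=r). Then log M(r) = log 2 + 4·log r + 2r^1, dominated by the last term, so log log M(r) ~ 1·log r. The polynomial factor 2z^4 contributes only a log r term and does not affect the order. ρ = 1.
Therefore ρ = 1.

Order ρ = 1.


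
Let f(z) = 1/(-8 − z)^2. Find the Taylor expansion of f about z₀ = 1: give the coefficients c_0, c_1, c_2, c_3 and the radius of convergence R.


Let w = z − z₀, so z = z₀ + w.
Then -8 − z = -8 − (z₀ + w) = (-8 − z₀) − w = -9 − w.
f(z) = 1/(-9 − w)^2 = (1/(-9)^2) · (1 − w/(-9))^{−2}.
By the binomial series (1−u)^{−2} = Σ_{n≥0} C(n+1, 1) u^n for |u|<1, with u = w/(-9):
  c_n = C(n+1, 1) / (-9)^(n+2).
  c_0 = 1/(-9)^2 = 1/81.
  c_1 = 2/(-9)^3 = -2/729.
  c_2 = 3/(-9)^4 = 1/2187.
  c_3 = 4/(-9)^5 = -4/59049.
The series is valid for |w/d| < 1, i.e. |z − z₀| < |d|.
Radius of convergence: R = |-8 − z₀| = |-9| = 9 (distance from z₀ to the singularity z = -8).

c_0 = 1/81, c_1 = -2/729, c_2 = 1/2187, c_3 = -4/59049; R = 9.


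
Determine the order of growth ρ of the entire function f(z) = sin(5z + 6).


sin(w) is a linear combination of e^{iw} and e^{−iw} (or e^w, e^{−w} in the hyperbolic case), so |sin(w)| ≤ e^{|w|}. With w = 5z + 6, |w| ≤ 5|z| + 6 = 5r + 6 on |z| = r, giving M(r) ≤ e^{5r + 6}, so ρ ≤ 1. On a suitable ray (z = it for sin/cos; z = t for sinh/cosh, t real → ∞), |sin(5z + 6)| grows like e^{5|t|}/2, so ρ ≥ 1. Hence ρ = 1.
Therefore ρ = 1.

Order ρ = 1.


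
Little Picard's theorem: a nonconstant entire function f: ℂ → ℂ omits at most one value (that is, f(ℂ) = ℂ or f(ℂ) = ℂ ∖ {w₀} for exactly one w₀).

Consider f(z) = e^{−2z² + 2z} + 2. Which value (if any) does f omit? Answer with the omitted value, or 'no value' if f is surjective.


Little Picard bounds the complement of f(ℂ) to at most one point.
The exponent g(z) = −2z² + 2z is a nonconstant polynomial, hence surjective onto ℂ. So e^{g(z)} takes every value in {e^w : w ∈ ℂ} = ℂ ∖ {0}. Adding 2 shifts the range to ℂ ∖ {2}. f omits exactly 2.

Omitted value: 2.


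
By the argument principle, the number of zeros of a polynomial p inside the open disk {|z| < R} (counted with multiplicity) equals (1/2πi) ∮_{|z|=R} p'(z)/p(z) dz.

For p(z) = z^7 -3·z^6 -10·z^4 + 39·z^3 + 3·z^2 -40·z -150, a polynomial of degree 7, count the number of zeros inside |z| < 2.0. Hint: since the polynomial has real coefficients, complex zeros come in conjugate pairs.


The zeros of p are: (-1 + 1i), (-1 - 1i), (2 + 1i), (2 - 1i), (-1 + 2i), (-1 - 2i), 3.
Their magnitudes are: 1.414, 1.414, 2.236, 2.236, 2.236, 2.236, 3.
Zeros with |z| < R = 2.0: (-1 + 1i), (-1 - 1i).
Count = 2.
By the argument principle, (1/2πi) ∮_{|z|=R} p'(z)/p(z) dz equals exactly this count.

Number of zeros inside |z| < 2.0: 2.


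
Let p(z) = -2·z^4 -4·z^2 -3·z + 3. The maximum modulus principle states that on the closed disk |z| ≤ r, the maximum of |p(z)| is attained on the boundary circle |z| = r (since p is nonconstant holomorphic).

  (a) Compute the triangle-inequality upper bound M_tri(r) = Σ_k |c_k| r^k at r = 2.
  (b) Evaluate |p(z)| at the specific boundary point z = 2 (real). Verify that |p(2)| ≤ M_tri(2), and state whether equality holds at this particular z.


Coefficients: c_0 = 3, c_1 = -3, c_2 = -4, c_3 = 0, c_4 = -2. Radius r = 2.
Part (a). Triangle bound: M_tri(r) = Σ_k |c_k| r^k
  = |3|·2^0 + |-3|·2^1 + |-4|·2^2 + |0|·2^3 + |-2|·2^4
  = 3 + 6 + 16 + 0 + 32 = 57.
This bounds M(r) := max_{|z|=r} |p(z)| from above; equality holds iff all terms c_k z^k can be made to align in phase at a single z on |z|=r.
Part (b). At z = 2 (real, on the circle |z| = r):
  p(2) = (3)·2^0 + (-3)·2^1 + (-4)·2^2 + (0)·2^3 + (-2)·2^4 = -51.
  |p(2)| = 51.
Check: |p(2)| = 51 ≤ 57 = M_tri(2). ✓ Equality does not hold at z = 2 (the coefficients have mixed signs, so the terms do not all align in phase there).

M_tri(2) = 57; |p(2)| = 51; equality at z=2: no.


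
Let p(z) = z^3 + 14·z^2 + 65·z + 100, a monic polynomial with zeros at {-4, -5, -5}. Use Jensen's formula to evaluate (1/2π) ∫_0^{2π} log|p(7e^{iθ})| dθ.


Zeros: -5, -5, -4; r = 7.
Inside |z| < r: -5, -5, -4. Outside (|z| ≥ r): ∅.
p(0) = 100, so log|p(0)| = log(100) = 4.6052.
Apply Jensen: I(r) = log|p(0)| + Σ_k log(r/|z_k|), summed over zeros inside |z| < r.
  log(r/|z_k|) for z_k = -4: log(7/4) = 0.5596
  log(r/|z_k|) for z_k = -5: log(7/5) = 0.3365
  log(r/|z_k|) for z_k = -5: log(7/5) = 0.3365
Sum over inside zeros: 1.2326.
I(r) = log|p(0)| + (inside sum) = 4.6052 + 1.2326 = 5.8377.
Closed form (all zeros inside, monic): I(r) = n·log(r) = 3·log(7) = 5.8377. ✓

I(r) ≈ 5.8377.


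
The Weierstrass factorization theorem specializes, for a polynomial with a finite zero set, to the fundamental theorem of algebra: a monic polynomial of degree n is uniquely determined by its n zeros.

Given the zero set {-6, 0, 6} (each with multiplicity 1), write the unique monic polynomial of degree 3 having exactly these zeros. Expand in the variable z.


The polynomial is p(z) = ∏_{α ∈ S} (z − α), where S = {-6, 0, 6}.
Expanding the product yields: p(z) = z^3 -36·z.
The resulting polynomial has degree 3 and real coefficients as required.

p(z) = z^3 -36·z.


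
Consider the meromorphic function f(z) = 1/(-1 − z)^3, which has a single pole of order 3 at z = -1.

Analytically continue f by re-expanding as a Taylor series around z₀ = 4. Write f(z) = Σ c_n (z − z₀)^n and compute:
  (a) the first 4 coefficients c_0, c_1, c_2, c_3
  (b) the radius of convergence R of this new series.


Let w = z − z₀, so z = z₀ + w.
Then -1 − z = -1 − (z₀ + w) = (-1 − z₀) − w = -5 − w.
f(z) = 1/(-5 − w)^3 = (1/(-5)^3) · (1 − w/(-5))^{−3}.
By the binomial series (1−u)^{−3} = Σ_{n≥0} C(n+2, 2) u^n for |u|<1, with u = w/(-5):
  c_n = C(n+2, 2) / (-5)^(n+3).
  c_0 = 1/(-5)^3 = -1/125.
  c_1 = 3/(-5)^4 = 3/625.
  c_2 = 6/(-5)^5 = -6/3125.
  c_3 = 10/(-5)^6 = 2/3125.
The series is valid for |w/d| < 1, i.e. |z − z₀| < |d|.
Radius of convergence: R = |-1 − z₀| = |-5| = 5 (distance from z₀ to the singularity z = -1).

c_0 = -1/125, c_1 = 3/625, c_2 = -6/3125, c_3 = 2/3125; R = 5.


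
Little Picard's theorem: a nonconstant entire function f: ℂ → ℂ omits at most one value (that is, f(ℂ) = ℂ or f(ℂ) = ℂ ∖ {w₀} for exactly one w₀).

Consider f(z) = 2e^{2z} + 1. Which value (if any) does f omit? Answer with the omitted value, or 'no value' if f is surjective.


Little Picard bounds the complement of f(ℂ) to at most one point.
e^{2z} is never zero on ℂ, so 2·e^{2z} takes every value in ℂ ∖ {0}. Adding 1 shifts the range to ℂ ∖ {1}. Thus f omits exactly the value 1.

Omitted value: 1.


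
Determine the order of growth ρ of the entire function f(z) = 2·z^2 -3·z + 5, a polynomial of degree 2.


|f(z)| ≤ Σ|c_k|·r^k = O(r^2) as r → ∞. Polynomial growth is O(e^{r^ε}) for every ε > 0 (since r^2/e^{r^ε} → 0), so ρ ≤ ε for all ε > 0, i.e. ρ = 0. Every nonconstant polynomial has order 0.
Therefore ρ = 0.

Order ρ = 0.


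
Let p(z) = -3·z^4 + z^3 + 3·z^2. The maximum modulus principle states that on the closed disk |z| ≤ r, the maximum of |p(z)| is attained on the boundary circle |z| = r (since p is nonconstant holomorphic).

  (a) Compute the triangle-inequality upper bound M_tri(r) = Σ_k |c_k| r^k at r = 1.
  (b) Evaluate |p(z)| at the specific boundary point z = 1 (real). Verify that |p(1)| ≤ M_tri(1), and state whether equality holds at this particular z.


Coefficients: c_0 = 0, c_1 = 0, c_2 = 3, c_3 = 1, c_4 = -3. Radius r = 1.
Part (a). Triangle bound: M_tri(r) = Σ_k |c_k| r^k
  = |0|·1^0 + |0|·1^1 + |3|·1^2 + |1|·1^3 + |-3|·1^4
  = 0 + 0 + 3 + 1 + 3 = 7.
This bounds M(r) := max_{|z|=r} |p(z)| from above; equality holds iff all terms c_k z^k can be made to align in phase at a single z on |z|=r.
Part (b). At z = 1 (real, on the circle |z| = r):
  p(1) = (0)·1^0 + (0)·1^1 + (3)·1^2 + (1)·1^3 + (-3)·1^4 = 1.
  |p(1)| = 1.
Check: |p(1)| = 1 ≤ 7 = M_tri(1). ✓ Equality does not hold at z = 1 (the coefficients have mixed signs, so the terms do not all align in phase there).

M_tri(1) = 7; |p(1)| = 1; equality at z=1: no.


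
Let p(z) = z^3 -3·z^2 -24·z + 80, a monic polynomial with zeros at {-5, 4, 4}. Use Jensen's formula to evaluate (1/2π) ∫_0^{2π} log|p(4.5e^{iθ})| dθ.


Zeros: -5, 4, 4; r = 4.5.
Inside |z| < r: 4, 4. Outside (|z| ≥ r): -5.
p(0) = 80, so log|p(0)| = log(80) = 4.3820.
Apply Jensen: I(r) = log|p(0)| + Σ_k log(r/|z_k|), summed over zeros inside |z| < r.
  log(r/|z_k|) for z_k = 4: log(4.5/4) = 0.1178
  log(r/|z_k|) for z_k = 4: log(4.5/4) = 0.1178
  Outside zeros (-5) contribute nothing to the Jensen sum.
Sum over inside zeros: 0.2356.
I(r) = log|p(0)| + (inside sum) = 4.3820 + 0.2356 = 4.6176.
Note: since some zeros are outside |z| ≤ r, the simplified n·log(r) form does NOT apply — only the inside zeros contribute.

I(r) ≈ 4.6176.


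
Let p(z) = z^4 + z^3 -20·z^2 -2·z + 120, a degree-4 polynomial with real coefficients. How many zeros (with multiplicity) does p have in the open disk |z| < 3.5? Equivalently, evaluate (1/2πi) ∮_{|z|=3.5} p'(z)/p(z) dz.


The zeros of p are: (3 + 1i), (3 - 1i), -3, -4.
Their magnitudes are: 3.162, 3.162, 3, 4.
Zeros with |z| < R = 3.5: (3 + 1i), (3 - 1i), -3.
Count = 3.
By the argument principle, (1/2πi) ∮_{|z|=R} p'(z)/p(z) dz equals exactly this count.

Number of zeros inside |z| < 3.5: 3.


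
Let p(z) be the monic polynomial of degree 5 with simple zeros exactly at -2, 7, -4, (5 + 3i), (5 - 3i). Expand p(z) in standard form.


The polynomial is p(z) = ∏_{α ∈ S} (z − α), where S = {-2, 7, -4, (5 + 3i), (5 - 3i)}.
Expanding the product yields: p(z) = z^5 -11·z^4 + 10·z^3 + 250·z^2 -596·z -1904.
Note conjugate pairs combine to real quadratics: (z − (5+3i))(z − (5−3i)) = z² − 10z + 34.
The resulting polynomial has degree 5 and real coefficients as required.

p(z) = z^5 -11·z^4 + 10·z^3 + 250·z^2 -596·z -1904.


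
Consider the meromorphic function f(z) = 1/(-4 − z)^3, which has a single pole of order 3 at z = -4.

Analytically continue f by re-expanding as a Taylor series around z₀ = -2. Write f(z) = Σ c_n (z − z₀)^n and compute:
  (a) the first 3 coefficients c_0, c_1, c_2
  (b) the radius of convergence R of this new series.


Let w = z − z₀, so z = z₀ + w.
Then -4 − z = -4 − (z₀ + w) = (-4 − z₀) − w = -2 − w.
f(z) = 1/(-2 − w)^3 = (1/(-2)^3) · (1 − w/(-2))^{−3}.
By the binomial series (1−u)^{−3} = Σ_{n≥0} C(n+2, 2) u^n for |u|<1, with u = w/(-2):
  c_n = C(n+2, 2) / (-2)^(n+3).
  c_0 = 1/(-2)^3 = -1/8.
  c_1 = 3/(-2)^4 = 3/16.
  c_2 = 6/(-2)^5 = -3/16.
The series is valid for |w/d| < 1, i.e. |z − z₀| < |d|.
Radius of convergence: R = |-4 − z₀| = |-2| = 2 (distance from z₀ to the singularity z = -4).

c_0 = -1/8, c_1 = 3/16, c_2 = -3/16; R = 2.


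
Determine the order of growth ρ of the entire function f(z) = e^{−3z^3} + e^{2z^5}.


Each summand is entire of order 3 and 5 respectively (as in the single-exponential case). The order of a sum is at most the max of the orders, so ρ ≤ 5. For the lower bound: on |z|=r choose arg z so that 2z^5 is real positive; then |e^{2z^5}| = e^{2r^5} while |e^{-3z^3}| ≤ e^{3r^3} = o(e^{2r^5}). So |f| ≥ e^{2r^5}(1 − o(1)) and ρ ≥ 5. Hence ρ = max(3, 5) = 5.
Therefore ρ = 5.

Order ρ = 5.


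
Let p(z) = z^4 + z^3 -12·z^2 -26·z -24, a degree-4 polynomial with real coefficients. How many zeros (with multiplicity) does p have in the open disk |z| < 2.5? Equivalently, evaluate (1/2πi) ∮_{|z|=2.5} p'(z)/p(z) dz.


The zeros of p are: 4, (-1 + 1i), (-1 - 1i), -3.
Their magnitudes are: 4, 1.414, 1.414, 3.
Zeros with |z| < R = 2.5: (-1 + 1i), (-1 - 1i).
Count = 2.
By the argument principle, (1/2πi) ∮_{|z|=R} p'(z)/p(z) dz equals exactly this count.

Number of zeros inside |z| < 2.5: 2.


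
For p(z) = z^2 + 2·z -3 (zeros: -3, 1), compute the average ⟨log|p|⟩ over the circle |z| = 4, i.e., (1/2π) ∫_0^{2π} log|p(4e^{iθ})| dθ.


Zeros: -3, 1; r = 4.
Inside |z| < r: -3, 1. Outside (|z| ≥ r): ∅.
p(0) = -3, so log|p(0)| = log(3) = 1.0986.
Apply Jensen: I(r) = log|p(0)| + Σ_k log(r/|z_k|), summed over zeros inside |z| < r.
  log(r/|z_k|) for z_k = -3: log(4/3) = 0.2877
  log(r/|z_k|) for z_k = 1: log(4/1) = 1.3863
Sum over inside zeros: 1.6740.
I(r) = log|p(0)| + (inside sum) = 1.0986 + 1.6740 = 2.7726.
Closed form (all zeros inside, monic): I(r) = n·log(r) = 2·log(4) = 2.7726. ✓

I(r) ≈ 2.7726.


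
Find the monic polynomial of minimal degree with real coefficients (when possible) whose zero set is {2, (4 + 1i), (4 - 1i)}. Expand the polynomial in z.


The polynomial is p(z) = ∏_{α ∈ S} (z − α), where S = {2, (4 + 1i), (4 - 1i)}.
Expanding the product yields: p(z) = z^3 -10·z^2 + 33·z -34.
Note conjugate pairs combine to real quadratics: (z − (4+1i))(z − (4−1i)) = z² − 8z + 17.
The resulting polynomial has degree 3 and real coefficients as required.

p(z) = z^3 -10·z^2 + 33·z -34.


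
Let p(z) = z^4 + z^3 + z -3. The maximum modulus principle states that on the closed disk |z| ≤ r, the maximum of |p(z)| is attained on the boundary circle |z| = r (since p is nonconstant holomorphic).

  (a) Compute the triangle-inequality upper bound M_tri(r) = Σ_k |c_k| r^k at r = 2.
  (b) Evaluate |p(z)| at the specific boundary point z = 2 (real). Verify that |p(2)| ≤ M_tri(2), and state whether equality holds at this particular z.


Coefficients: c_0 = -3, c_1 = 1, c_2 = 0, c_3 = 1, c_4 = 1. Radius r = 2.
Part (a). Triangle bound: M_tri(r) = Σ_k |c_k| r^k
  = |-3|·2^0 + |1|·2^1 + |0|·2^2 + |1|·2^3 + |1|·2^4
  = 3 + 2 + 0 + 8 + 16 = 29.
This bounds M(r) := max_{|z|=r} |p(z)| from above; equality holds iff all terms c_k z^k can be made to align in phase at a single z on |z|=r.
Part (b). At z = 2 (real, on the circle |z| = r):
  p(2) = (-3)·2^0 + (1)·2^1 + (0)·2^2 + (1)·2^3 + (1)·2^4 = 23.
  |p(2)| = 23.
Check: |p(2)| = 23 ≤ 29 = M_tri(2). ✓ Equality does not hold at z = 2 (the coefficients have mixed signs, so the terms do not all align in phase there).

M_tri(2) = 29; |p(2)| = 23; equality at z=2: no.


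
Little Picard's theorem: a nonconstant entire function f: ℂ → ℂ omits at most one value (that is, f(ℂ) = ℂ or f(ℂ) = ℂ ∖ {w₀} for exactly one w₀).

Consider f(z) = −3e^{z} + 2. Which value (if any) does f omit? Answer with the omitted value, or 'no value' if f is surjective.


Little Picard bounds the complement of f(ℂ) to at most one point.
e^{z} is never zero on ℂ, so -3·e^{z} takes every value in ℂ ∖ {0}. Adding 2 shifts the range to ℂ ∖ {2}. Thus f omits exactly the value 2.

Omitted value: 2.


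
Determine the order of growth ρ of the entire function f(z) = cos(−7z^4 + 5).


Write cos(w) = (e^{iw} ± e^{−iw})/(2 or 2i), so |cos(w)| ≤ e^{|w|}. With w = −7z^4 + 5, |w| ≤ 7r^4 + 5 on |z|=r, giving M(r) ≤ e^{7r^4 + 5} and ρ ≤ 4. For the lower bound, choose z on |z|=r with -7z^4 purely imaginary of modulus 7r^4; then |cos(−7z^4 + 5)| grows like e^{7r^4}/2, so ρ ≥ 4. Hence ρ = 4.
Therefore ρ = 4.

Order ρ = 4.


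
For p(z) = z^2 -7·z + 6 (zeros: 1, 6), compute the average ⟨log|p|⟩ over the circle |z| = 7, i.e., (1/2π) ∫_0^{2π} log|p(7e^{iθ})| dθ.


Zeros: 1, 6; r = 7.
Inside |z| < r: 1, 6. Outside (|z| ≥ r): ∅.
p(0) = 6, so log|p(0)| = log(6) = 1.7918.
Apply Jensen: I(r) = log|p(0)| + Σ_k log(r/|z_k|), summed over zeros inside |z| < r.
  log(r/|z_k|) for z_k = 1: log(7/1) = 1.9459
  log(r/|z_k|) for z_k = 6: log(7/6) = 0.1542
Sum over inside zeros: 2.1001.
I(r) = log|p(0)| + (inside sum) = 1.7918 + 2.1001 = 3.8918.
Closed form (all zeros inside, monic): I(r) = n·log(r) = 2·log(7) = 3.8918. ✓

I(r) ≈ 3.8918.


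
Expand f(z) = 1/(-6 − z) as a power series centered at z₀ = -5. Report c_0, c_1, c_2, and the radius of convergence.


Let w = z − z₀, so z = z₀ + w.
Then -6 − z = -6 − (z₀ + w) = (-6 − z₀) − w = -1 − w.
f(z) = 1/(-1 − w) = (1/(-1)) · 1/(1 − w/(-1)) = Σ_{n≥0} w^n / (-1)^(n+1).
So c_n = 1/(-1)^(n+1):
  c_0 = 1/(-1)^1 = -1.
  c_1 = 1/(-1)^2 = 1.
  c_2 = 1/(-1)^3 = -1.
The series is valid for |w/d| < 1, i.e. |z − z₀| < |d|.
Radius of convergence: R = |-6 − z₀| = |-1| = 1 (distance from z₀ to the singularity z = -6).

c_0 = -1, c_1 = 1, c_2 = -1; R = 1.


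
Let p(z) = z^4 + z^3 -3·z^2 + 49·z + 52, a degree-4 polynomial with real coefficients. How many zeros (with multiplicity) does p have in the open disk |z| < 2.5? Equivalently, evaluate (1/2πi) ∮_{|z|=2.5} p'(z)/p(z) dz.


The zeros of p are: -4, -1, (2 + 3i), (2 - 3i).
Their magnitudes are: 4, 1, 3.606, 3.606.
Zeros with |z| < R = 2.5: -1.
Count = 1.
By the argument principle, (1/2πi) ∮_{|z|=R} p'(z)/p(z) dz equals exactly this count.

Number of zeros inside |z| < 2.5: 1.


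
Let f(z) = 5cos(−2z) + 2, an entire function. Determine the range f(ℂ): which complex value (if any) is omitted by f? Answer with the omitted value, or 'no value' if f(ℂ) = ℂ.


Little Picard bounds the complement of f(ℂ) to at most one point.
cos is entire and surjective onto ℂ: for every w ∈ ℂ, cos(ζ) = w has a solution ζ ∈ ℂ (e.g., via the complex inverse arccos). With ζ = −2z this gives z = ζ/(-2). Then 5·cos(−2z) takes every value in 5·ℂ = ℂ, and adding 2 is a bijection of ℂ. So f is surjective and omits no value. (Note: only on the real line is cos bounded by [−1, 1].)

Omitted value: no value.


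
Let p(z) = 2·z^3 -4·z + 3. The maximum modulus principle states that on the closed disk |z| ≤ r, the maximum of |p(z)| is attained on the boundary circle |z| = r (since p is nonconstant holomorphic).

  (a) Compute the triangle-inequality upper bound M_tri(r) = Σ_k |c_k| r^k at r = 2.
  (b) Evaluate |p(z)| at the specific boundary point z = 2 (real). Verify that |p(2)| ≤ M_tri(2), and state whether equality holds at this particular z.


Coefficients: c_0 = 3, c_1 = -4, c_2 = 0, c_3 = 2. Radius r = 2.
Part (a). Triangle bound: M_tri(r) = Σ_k |c_k| r^k
  = |3|·2^0 + |-4|·2^1 + |0|·2^2 + |2|·2^3
  = 3 + 8 + 0 + 16 = 27.
This bounds M(r) := max_{|z|=r} |p(z)| from above; equality holds iff all terms c_k z^k can be made to align in phase at a single z on |z|=r.
Part (b). At z = 2 (real, on the circle |z| = r):
  p(2) = (3)·2^0 + (-4)·2^1 + (0)·2^2 + (2)·2^3 = 11.
  |p(2)| = 11.
Check: |p(2)| = 11 ≤ 27 = M_tri(2). ✓ Equality does not hold at z = 2 (the coefficients have mixed signs, so the terms do not all align in phase there).

M_tri(2) = 27; |p(2)| = 11; equality at z=2: no.
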